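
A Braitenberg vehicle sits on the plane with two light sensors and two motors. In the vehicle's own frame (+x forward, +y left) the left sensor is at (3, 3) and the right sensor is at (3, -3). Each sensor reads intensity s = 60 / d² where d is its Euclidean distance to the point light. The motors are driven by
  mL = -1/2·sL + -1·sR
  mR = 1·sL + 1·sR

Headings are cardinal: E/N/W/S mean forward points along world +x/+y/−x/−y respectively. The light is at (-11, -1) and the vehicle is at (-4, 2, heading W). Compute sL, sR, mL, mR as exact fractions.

left sensor world pos  = (-7, -1); dL² = 16
right sensor world pos = (-7, 5); dR² = 52
sL = 60/16 = 15/4
sR = 60/52 = 15/13
mL = -1/2·sL + -1·sR = -315/104
mR = 1·sL + 1·sR = 255/52

15/4 15/13 -315/104 255/52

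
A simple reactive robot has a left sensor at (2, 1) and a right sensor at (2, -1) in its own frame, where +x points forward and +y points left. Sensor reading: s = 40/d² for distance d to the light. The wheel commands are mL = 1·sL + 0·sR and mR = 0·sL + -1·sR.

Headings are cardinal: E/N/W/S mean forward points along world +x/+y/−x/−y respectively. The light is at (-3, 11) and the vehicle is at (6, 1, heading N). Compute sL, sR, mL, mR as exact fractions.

5/16 10/41 5/16 -10/41

left sensor world pos  = (5, 3); dL² = 128
right sensor world pos = (7, 3); dR² = 164
sL = 40/128 = 5/16
sR = 40/164 = 10/41
mL = 1·sL + 0·sR = 5/16
mR = 0·sL + -1·sR = -10/41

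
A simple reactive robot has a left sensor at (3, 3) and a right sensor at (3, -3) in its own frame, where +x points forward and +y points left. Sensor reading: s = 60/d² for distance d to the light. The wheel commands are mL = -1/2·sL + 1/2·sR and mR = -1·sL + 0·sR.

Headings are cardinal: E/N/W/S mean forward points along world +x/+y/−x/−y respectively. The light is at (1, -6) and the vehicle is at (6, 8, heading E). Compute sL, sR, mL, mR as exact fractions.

60/353 12/37 1008/13061 -60/353

left sensor world pos  = (9, 11); dL² = 353
right sensor world pos = (9, 5); dR² = 185
sL = 60/353 = 60/353
sR = 60/185 = 12/37
mL = -1/2·sL + 1/2·sR = 1008/13061
mR = -1·sL + 0·sR = -60/353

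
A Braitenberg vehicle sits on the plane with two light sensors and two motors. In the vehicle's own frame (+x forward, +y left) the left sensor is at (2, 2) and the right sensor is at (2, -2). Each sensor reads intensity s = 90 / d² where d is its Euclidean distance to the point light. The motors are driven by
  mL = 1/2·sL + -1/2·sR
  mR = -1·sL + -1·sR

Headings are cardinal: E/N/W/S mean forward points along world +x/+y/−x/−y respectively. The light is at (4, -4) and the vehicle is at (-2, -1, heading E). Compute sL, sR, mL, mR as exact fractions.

90/41 90/17 -1080/697 -5220/697

left sensor world pos  = (0, 1); dL² = 41
right sensor world pos = (0, -3); dR² = 17
sL = 90/41 = 90/41
sR = 90/17 = 90/17
mL = 1/2·sL + -1/2·sR = -1080/697
mR = -1·sL + -1·sR = -5220/697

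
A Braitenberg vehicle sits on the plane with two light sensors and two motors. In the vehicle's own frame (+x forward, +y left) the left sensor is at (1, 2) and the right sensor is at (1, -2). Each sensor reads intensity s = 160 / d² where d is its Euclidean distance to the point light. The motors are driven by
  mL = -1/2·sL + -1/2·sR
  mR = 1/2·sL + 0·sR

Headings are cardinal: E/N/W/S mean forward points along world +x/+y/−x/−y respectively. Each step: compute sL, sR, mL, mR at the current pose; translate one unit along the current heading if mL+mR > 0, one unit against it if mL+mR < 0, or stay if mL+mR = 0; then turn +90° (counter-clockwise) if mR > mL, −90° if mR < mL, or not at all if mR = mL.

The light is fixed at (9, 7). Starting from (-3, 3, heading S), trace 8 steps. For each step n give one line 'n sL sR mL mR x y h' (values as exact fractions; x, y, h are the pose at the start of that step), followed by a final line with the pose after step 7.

n=0: pose=(-3,3,S); sL=32/25, sR=160/221; mL=-5536/5525, mR=16/25; mL+mR=-80/221 → advance -1; mR−mL=9072/5525 → turn +1·90°
n=1: pose=(-3,4,E); sL=80/61, sR=80/73; mL=-5360/4453, mR=40/61; mL+mR=-40/73 → advance -1; mR−mL=8280/4453 → turn +1·90°
n=2: pose=(-4,4,N); sL=160/229, sR=32/25; mL=-5664/5725, mR=80/229; mL+mR=-16/25 → advance -1; mR−mL=7664/5725 → turn +1·90°
n=3: pose=(-4,3,W); sL=20/29, sR=4/5; mL=-108/145, mR=10/29; mL+mR=-2/5 → advance -1; mR−mL=158/145 → turn +1·90°
n=4: pose=(-3,3,S); sL=32/25, sR=160/221; mL=-5536/5525, mR=16/25; mL+mR=-80/221 → advance -1; mR−mL=9072/5525 → turn +1·90°
n=5: pose=(-3,4,E); sL=80/61, sR=80/73; mL=-5360/4453, mR=40/61; mL+mR=-40/73 → advance -1; mR−mL=8280/4453 → turn +1·90°
n=6: pose=(-4,4,N); sL=160/229, sR=32/25; mL=-5664/5725, mR=80/229; mL+mR=-16/25 → advance -1; mR−mL=7664/5725 → turn +1·90°
n=7: pose=(-4,3,W); sL=20/29, sR=4/5; mL=-108/145, mR=10/29; mL+mR=-2/5 → advance -1; mR−mL=158/145 → turn +1·90°

0 32/25 160/221 -5536/5525 16/25 -3 3 S
1 80/61 80/73 -5360/4453 40/61 -3 4 E
2 160/229 32/25 -5664/5725 80/229 -4 4 N
3 20/29 4/5 -108/145 10/29 -4 3 W
4 32/25 160/221 -5536/5525 16/25 -3 3 S
5 80/61 80/73 -5360/4453 40/61 -3 4 E
6 160/229 32/25 -5664/5725 80/229 -4 4 N
7 20/29 4/5 -108/145 10/29 -4 3 W
final -3 3 S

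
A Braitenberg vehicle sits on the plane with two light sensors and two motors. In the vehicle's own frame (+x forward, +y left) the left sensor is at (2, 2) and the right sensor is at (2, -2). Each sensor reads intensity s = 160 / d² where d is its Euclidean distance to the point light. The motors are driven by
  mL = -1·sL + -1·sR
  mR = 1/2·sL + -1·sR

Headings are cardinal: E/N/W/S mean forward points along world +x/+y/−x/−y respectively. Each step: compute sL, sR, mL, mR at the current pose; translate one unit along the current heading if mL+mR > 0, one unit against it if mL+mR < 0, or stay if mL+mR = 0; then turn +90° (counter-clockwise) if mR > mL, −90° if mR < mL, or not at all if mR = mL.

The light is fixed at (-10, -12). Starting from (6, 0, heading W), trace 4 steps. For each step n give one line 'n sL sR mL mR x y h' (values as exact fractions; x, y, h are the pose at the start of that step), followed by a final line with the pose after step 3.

0 20/37 20/49 -1720/1813 -250/1813 6 0 W
1 160/461 32/65 -25152/29965 -9552/29965 7 0 S
2 80/293 80/241 -42720/70613 -13800/70613 7 1 E
3 160/421 160/549 -155200/231129 -23440/231129 6 1 N
final 6 0 W

n=0: pose=(6,0,W); sL=20/37, sR=20/49; mL=-1720/1813, mR=-250/1813; mL+mR=-1970/1813 → advance -1; mR−mL=30/37 → turn +1·90°
n=1: pose=(7,0,S); sL=160/461, sR=32/65; mL=-25152/29965, mR=-9552/29965; mL+mR=-34704/29965 → advance -1; mR−mL=240/461 → turn +1·90°
n=2: pose=(7,1,E); sL=80/293, sR=80/241; mL=-42720/70613, mR=-13800/70613; mL+mR=-56520/70613 → advance -1; mR−mL=120/293 → turn +1·90°
n=3: pose=(6,1,N); sL=160/421, sR=160/549; mL=-155200/231129, mR=-23440/231129; mL+mR=-178640/231129 → advance -1; mR−mL=240/421 → turn +1·90°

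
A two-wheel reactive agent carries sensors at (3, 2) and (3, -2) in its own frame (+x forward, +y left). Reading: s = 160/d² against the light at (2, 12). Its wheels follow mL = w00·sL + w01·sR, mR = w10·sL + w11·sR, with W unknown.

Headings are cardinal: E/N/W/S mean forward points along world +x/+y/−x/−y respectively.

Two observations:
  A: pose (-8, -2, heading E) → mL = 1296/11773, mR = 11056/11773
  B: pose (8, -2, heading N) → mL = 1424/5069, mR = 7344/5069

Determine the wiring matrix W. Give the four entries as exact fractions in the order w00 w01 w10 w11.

-1/2 1 1/2 1

obs A: pose=(-8,-2,E) → sL=160/193, sR=32/61, mL=1296/11773, mR=11056/11773
obs B: pose=(8,-2,N) → sL=160/137, sR=32/37, mL=1424/5069, mR=7344/5069
sensor matrix S = [[160/193, 32/61], [160/137, 32/37]]; det S = 6225920/59677337
solve [mL_A; mL_B] = S·[w00; w01] and [mR_A; mR_B] = S·[w10; w11]:
  w00 = -1/2, w01 = 1, w10 = 1/2, w11 = 1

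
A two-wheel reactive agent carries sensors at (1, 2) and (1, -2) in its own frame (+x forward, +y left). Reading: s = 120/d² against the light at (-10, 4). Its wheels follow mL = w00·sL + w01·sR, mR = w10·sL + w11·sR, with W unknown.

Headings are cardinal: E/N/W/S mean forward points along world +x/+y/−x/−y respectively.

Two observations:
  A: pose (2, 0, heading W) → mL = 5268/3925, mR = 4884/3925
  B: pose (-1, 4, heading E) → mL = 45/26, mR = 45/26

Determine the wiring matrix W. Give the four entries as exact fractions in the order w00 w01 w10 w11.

obs A: pose=(2,0,W) → sL=120/157, sR=24/25, mL=5268/3925, mR=4884/3925
obs B: pose=(-1,4,E) → sL=15/13, sR=15/13, mL=45/26, mR=45/26
sensor matrix S = [[120/157, 24/25], [15/13, 15/13]]; det S = -2304/10205
solve [mL_A; mL_B] = S·[w00; w01] and [mR_A; mR_B] = S·[w10; w11]:
  w00 = 1/2, w01 = 1, w10 = 1, w11 = 1/2

1/2 1 1 1/2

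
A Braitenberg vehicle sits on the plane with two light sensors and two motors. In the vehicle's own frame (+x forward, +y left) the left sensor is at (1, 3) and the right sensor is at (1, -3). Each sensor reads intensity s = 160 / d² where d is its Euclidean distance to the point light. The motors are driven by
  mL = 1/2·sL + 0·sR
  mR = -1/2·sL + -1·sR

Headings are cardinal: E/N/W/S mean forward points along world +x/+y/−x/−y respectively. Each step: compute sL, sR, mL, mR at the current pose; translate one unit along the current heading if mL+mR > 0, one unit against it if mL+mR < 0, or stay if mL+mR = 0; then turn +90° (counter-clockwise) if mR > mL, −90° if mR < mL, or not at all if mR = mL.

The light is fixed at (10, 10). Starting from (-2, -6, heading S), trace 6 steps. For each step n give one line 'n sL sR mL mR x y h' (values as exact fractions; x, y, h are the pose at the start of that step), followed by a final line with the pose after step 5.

n=0: pose=(-2,-6,S); sL=16/37, sR=80/257; mL=8/37, mR=-5016/9509; mL+mR=-80/257 → advance -1; mR−mL=-7072/9509 → turn -1·90°
n=1: pose=(-2,-5,W); sL=160/493, sR=160/313; mL=80/493, mR=-103920/154309; mL+mR=-160/313 → advance -1; mR−mL=-128960/154309 → turn -1·90°
n=2: pose=(-1,-5,N); sL=20/49, sR=8/13; mL=10/49, mR=-522/637; mL+mR=-8/13 → advance -1; mR−mL=-652/637 → turn -1·90°
n=3: pose=(-1,-6,E); sL=160/269, sR=160/461; mL=80/269, mR=-79920/124009; mL+mR=-160/461 → advance -1; mR−mL=-116800/124009 → turn -1·90°
n=4: pose=(-2,-6,S); sL=16/37, sR=80/257; mL=8/37, mR=-5016/9509; mL+mR=-80/257 → advance -1; mR−mL=-7072/9509 → turn -1·90°
n=5: pose=(-2,-5,W); sL=160/493, sR=160/313; mL=80/493, mR=-103920/154309; mL+mR=-160/313 → advance -1; mR−mL=-128960/154309 → turn -1·90°

0 16/37 80/257 8/37 -5016/9509 -2 -6 S
1 160/493 160/313 80/493 -103920/154309 -2 -5 W
2 20/49 8/13 10/49 -522/637 -1 -5 N
3 160/269 160/461 80/269 -79920/124009 -1 -6 E
4 16/37 80/257 8/37 -5016/9509 -2 -6 S
5 160/493 160/313 80/493 -103920/154309 -2 -5 W
final -1 -5 N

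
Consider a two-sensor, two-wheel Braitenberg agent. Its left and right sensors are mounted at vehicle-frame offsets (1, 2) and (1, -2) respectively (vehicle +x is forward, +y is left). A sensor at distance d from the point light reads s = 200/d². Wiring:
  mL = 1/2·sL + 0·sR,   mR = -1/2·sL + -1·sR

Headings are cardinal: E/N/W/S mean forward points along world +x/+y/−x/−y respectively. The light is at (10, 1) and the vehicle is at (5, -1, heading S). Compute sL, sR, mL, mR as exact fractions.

100/9 100/29 50/9 -2350/261

left sensor world pos  = (7, -2); dL² = 18
right sensor world pos = (3, -2); dR² = 58
sL = 200/18 = 100/9
sR = 200/58 = 100/29
mL = 1/2·sL + 0·sR = 50/9
mR = -1/2·sL + -1·sR = -2350/261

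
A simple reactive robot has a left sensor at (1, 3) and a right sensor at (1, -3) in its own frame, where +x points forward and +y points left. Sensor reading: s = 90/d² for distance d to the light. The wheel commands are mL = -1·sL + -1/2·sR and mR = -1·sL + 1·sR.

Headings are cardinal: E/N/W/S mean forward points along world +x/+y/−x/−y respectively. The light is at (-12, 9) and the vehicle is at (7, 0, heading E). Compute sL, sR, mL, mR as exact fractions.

45/218 45/272 -17145/59296 -1215/29648

left sensor world pos  = (8, 3); dL² = 436
right sensor world pos = (8, -3); dR² = 544
sL = 90/436 = 45/218
sR = 90/544 = 45/272
mL = -1·sL + -1/2·sR = -17145/59296
mR = -1·sL + 1·sR = -1215/29648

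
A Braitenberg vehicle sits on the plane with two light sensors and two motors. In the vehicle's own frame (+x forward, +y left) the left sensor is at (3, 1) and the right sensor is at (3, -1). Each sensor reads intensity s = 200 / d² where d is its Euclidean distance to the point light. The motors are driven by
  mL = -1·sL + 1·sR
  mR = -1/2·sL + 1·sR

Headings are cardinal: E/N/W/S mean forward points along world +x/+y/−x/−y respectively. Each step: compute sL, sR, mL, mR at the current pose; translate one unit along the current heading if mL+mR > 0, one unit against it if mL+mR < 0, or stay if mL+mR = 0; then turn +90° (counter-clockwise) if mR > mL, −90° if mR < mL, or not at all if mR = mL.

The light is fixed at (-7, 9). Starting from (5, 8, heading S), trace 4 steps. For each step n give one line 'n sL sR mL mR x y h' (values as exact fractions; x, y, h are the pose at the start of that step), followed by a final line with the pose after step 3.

0 40/37 200/137 1920/5069 4660/5069 5 8 S
1 100/113 100/117 -400/13221 5450/13221 5 7 E
2 40/29 200/197 -2080/5713 1860/5713 6 7 N
3 50/29 25/13 75/377 400/377 6 6 W
final 5 6 S

n=0: pose=(5,8,S); sL=40/37, sR=200/137; mL=1920/5069, mR=4660/5069; mL+mR=6580/5069 → advance +1; mR−mL=20/37 → turn +1·90°
n=1: pose=(5,7,E); sL=100/113, sR=100/117; mL=-400/13221, mR=5450/13221; mL+mR=5050/13221 → advance +1; mR−mL=50/113 → turn +1·90°
n=2: pose=(6,7,N); sL=40/29, sR=200/197; mL=-2080/5713, mR=1860/5713; mL+mR=-220/5713 → advance -1; mR−mL=20/29 → turn +1·90°
n=3: pose=(6,6,W); sL=50/29, sR=25/13; mL=75/377, mR=400/377; mL+mR=475/377 → advance +1; mR−mL=25/29 → turn +1·90°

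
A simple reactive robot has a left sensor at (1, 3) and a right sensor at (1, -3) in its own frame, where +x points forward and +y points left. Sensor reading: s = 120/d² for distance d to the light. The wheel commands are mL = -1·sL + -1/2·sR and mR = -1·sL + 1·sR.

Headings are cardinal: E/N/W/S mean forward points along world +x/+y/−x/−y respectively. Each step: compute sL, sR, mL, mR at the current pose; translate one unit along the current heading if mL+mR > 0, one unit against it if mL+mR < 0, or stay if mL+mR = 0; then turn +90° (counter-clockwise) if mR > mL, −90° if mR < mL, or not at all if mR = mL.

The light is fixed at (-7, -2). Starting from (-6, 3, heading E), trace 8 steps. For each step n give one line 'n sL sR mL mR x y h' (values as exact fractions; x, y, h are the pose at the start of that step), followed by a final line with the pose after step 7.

0 30/17 15 -315/34 225/17 -6 3 E
1 120/37 120/61 -9540/2257 -2880/2257 -5 3 N
2 60 12/5 -306/5 -288/5 -5 2 W
3 8/3 40/3 -28/3 32/3 -4 2 S
4 30/13 15/2 -315/52 135/26 -4 1 E
5 120/17 120/41 -5940/697 -2880/697 -5 1 N
6 60 60/13 -810/13 -720/13 -5 0 W
7 120/37 120 -2340/37 4320/37 -4 0 S
final -4 -1 E

n=0: pose=(-6,3,E); sL=30/17, sR=15; mL=-315/34, mR=225/17; mL+mR=135/34 → advance +1; mR−mL=45/2 → turn +1·90°
n=1: pose=(-5,3,N); sL=120/37, sR=120/61; mL=-9540/2257, mR=-2880/2257; mL+mR=-12420/2257 → advance -1; mR−mL=180/61 → turn +1·90°
n=2: pose=(-5,2,W); sL=60, sR=12/5; mL=-306/5, mR=-288/5; mL+mR=-594/5 → advance -1; mR−mL=18/5 → turn +1·90°
n=3: pose=(-4,2,S); sL=8/3, sR=40/3; mL=-28/3, mR=32/3; mL+mR=4/3 → advance +1; mR−mL=20 → turn +1·90°
n=4: pose=(-4,1,E); sL=30/13, sR=15/2; mL=-315/52, mR=135/26; mL+mR=-45/52 → advance -1; mR−mL=45/4 → turn +1·90°
n=5: pose=(-5,1,N); sL=120/17, sR=120/41; mL=-5940/697, mR=-2880/697; mL+mR=-8820/697 → advance -1; mR−mL=180/41 → turn +1·90°
n=6: pose=(-5,0,W); sL=60, sR=60/13; mL=-810/13, mR=-720/13; mL+mR=-1530/13 → advance -1; mR−mL=90/13 → turn +1·90°
n=7: pose=(-4,0,S); sL=120/37, sR=120; mL=-2340/37, mR=4320/37; mL+mR=1980/37 → advance +1; mR−mL=180 → turn +1·90°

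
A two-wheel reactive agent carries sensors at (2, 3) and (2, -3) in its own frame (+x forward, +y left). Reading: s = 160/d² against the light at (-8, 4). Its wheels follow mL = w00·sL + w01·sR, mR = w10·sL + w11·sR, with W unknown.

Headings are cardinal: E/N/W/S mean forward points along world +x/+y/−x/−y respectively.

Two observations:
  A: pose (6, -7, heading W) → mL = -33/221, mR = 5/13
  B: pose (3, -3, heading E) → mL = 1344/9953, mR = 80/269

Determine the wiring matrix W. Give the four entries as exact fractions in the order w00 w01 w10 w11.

obs A: pose=(6,-7,W) → sL=8/17, sR=10/13, mL=-33/221, mR=5/13
obs B: pose=(3,-3,E) → sL=32/37, sR=160/269, mL=1344/9953, mR=80/269
sensor matrix S = [[8/17, 10/13], [32/37, 160/269]]; det S = -847680/2199613
solve [mL_A; mL_B] = S·[w00; w01] and [mR_A; mR_B] = S·[w10; w11]:
  w00 = 1/2, w01 = -1/2, w10 = 0, w11 = 1/2

1/2 -1/2 0 1/2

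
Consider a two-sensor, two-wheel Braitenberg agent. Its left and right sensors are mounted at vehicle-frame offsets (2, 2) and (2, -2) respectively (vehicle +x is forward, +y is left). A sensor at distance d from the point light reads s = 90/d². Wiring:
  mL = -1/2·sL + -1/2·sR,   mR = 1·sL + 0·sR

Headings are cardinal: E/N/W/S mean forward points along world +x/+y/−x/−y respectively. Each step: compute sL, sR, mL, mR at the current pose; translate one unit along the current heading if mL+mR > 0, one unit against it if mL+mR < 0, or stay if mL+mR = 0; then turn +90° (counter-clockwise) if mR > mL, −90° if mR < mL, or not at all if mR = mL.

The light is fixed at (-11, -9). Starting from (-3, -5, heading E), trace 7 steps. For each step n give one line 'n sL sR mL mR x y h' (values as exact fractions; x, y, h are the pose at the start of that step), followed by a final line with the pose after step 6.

0 45/68 45/52 -675/884 45/68 -3 -5 E
1 90/61 10/13 -890/793 90/61 -4 -5 N
2 45/17 45/37 -1215/629 45/17 -4 -4 W
3 90/73 18/5 -882/365 90/73 -5 -4 S
4 45/64 9/8 -117/128 45/64 -5 -3 E
5 90/73 90/113 -8370/8249 90/73 -6 -3 N
6 45/17 1 -31/17 45/17 -6 -2 W
final -7 -2 S

n=0: pose=(-3,-5,E); sL=45/68, sR=45/52; mL=-675/884, mR=45/68; mL+mR=-45/442 → advance -1; mR−mL=315/221 → turn +1·90°
n=1: pose=(-4,-5,N); sL=90/61, sR=10/13; mL=-890/793, mR=90/61; mL+mR=280/793 → advance +1; mR−mL=2060/793 → turn +1·90°
n=2: pose=(-4,-4,W); sL=45/17, sR=45/37; mL=-1215/629, mR=45/17; mL+mR=450/629 → advance +1; mR−mL=2880/629 → turn +1·90°
n=3: pose=(-5,-4,S); sL=90/73, sR=18/5; mL=-882/365, mR=90/73; mL+mR=-432/365 → advance -1; mR−mL=1332/365 → turn +1·90°
n=4: pose=(-5,-3,E); sL=45/64, sR=9/8; mL=-117/128, mR=45/64; mL+mR=-27/128 → advance -1; mR−mL=207/128 → turn +1·90°
n=5: pose=(-6,-3,N); sL=90/73, sR=90/113; mL=-8370/8249, mR=90/73; mL+mR=1800/8249 → advance +1; mR−mL=18540/8249 → turn +1·90°
n=6: pose=(-6,-2,W); sL=45/17, sR=1; mL=-31/17, mR=45/17; mL+mR=14/17 → advance +1; mR−mL=76/17 → turn +1·90°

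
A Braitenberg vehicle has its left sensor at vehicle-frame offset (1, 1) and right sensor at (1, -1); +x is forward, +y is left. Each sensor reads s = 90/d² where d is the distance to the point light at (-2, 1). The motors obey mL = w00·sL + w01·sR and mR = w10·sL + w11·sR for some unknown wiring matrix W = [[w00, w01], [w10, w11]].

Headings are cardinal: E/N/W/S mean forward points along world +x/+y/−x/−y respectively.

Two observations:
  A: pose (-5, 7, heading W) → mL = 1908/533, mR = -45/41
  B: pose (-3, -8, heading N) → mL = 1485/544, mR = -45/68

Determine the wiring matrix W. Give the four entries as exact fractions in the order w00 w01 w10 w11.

1 1 -1/2 0

obs A: pose=(-5,7,W) → sL=90/41, sR=18/13, mL=1908/533, mR=-45/41
obs B: pose=(-3,-8,N) → sL=45/34, sR=45/32, mL=1485/544, mR=-45/68
sensor matrix S = [[90/41, 18/13], [45/34, 45/32]]; det S = 181845/144976
solve [mL_A; mL_B] = S·[w00; w01] and [mR_A; mR_B] = S·[w10; w11]:
  w00 = 1, w01 = 1, w10 = -1/2, w11 = 0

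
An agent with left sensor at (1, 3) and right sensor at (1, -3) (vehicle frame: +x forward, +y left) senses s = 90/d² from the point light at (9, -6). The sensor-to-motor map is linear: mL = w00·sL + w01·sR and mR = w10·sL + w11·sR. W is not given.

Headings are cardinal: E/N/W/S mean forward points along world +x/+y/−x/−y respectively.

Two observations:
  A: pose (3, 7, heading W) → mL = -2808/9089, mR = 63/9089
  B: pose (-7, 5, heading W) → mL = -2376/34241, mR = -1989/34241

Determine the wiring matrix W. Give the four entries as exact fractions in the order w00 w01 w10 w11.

obs A: pose=(3,7,W) → sL=90/149, sR=18/61, mL=-2808/9089, mR=63/9089
obs B: pose=(-7,5,W) → sL=90/353, sR=18/97, mL=-2376/34241, mR=-1989/34241
sensor matrix S = [[90/149, 18/61], [90/353, 18/97]]; det S = 11469600/311216449
solve [mL_A; mL_B] = S·[w00; w01] and [mR_A; mR_B] = S·[w10; w11]:
  w00 = -1, w01 = 1, w10 = 1/2, w11 = -1

-1 1 1/2 -1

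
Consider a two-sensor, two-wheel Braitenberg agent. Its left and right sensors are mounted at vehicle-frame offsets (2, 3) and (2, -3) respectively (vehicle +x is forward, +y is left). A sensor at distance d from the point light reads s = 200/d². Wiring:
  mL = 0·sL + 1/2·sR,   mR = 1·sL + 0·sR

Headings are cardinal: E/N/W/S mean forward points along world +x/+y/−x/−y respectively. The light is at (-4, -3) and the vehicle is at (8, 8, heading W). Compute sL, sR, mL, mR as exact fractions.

left sensor world pos  = (6, 5); dL² = 164
right sensor world pos = (6, 11); dR² = 296
sL = 200/164 = 50/41
sR = 200/296 = 25/37
mL = 0·sL + 1/2·sR = 25/74
mR = 1·sL + 0·sR = 50/41

50/41 25/37 25/74 50/41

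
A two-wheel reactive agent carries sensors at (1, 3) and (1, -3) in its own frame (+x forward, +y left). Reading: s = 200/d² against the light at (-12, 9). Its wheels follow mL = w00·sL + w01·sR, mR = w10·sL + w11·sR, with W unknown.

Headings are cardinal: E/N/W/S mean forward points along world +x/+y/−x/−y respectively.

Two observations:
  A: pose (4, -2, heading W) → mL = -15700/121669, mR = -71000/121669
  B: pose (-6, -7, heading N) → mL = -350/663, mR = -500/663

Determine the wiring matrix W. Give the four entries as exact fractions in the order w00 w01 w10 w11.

obs A: pose=(4,-2,W) → sL=200/421, sR=200/289, mL=-15700/121669, mR=-71000/121669
obs B: pose=(-6,-7,N) → sL=100/117, sR=100/153, mL=-350/663, mR=-500/663
sensor matrix S = [[200/421, 200/289], [100/117, 100/153]]; det S = -4000000/14235273
solve [mL_A; mL_B] = S·[w00; w01] and [mR_A; mR_B] = S·[w10; w11]:
  w00 = -1, w01 = 1/2, w10 = -1/2, w11 = -1/2

-1 1/2 -1/2 -1/2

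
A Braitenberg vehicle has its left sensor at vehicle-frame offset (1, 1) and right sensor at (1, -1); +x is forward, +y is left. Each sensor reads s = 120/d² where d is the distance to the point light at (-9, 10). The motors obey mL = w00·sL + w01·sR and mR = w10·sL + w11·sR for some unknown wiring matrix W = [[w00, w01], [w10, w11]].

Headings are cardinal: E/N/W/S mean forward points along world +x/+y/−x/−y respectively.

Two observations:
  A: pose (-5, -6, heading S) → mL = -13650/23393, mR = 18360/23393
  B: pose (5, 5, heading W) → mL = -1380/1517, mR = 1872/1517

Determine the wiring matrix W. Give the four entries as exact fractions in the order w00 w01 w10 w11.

obs A: pose=(-5,-6,S) → sL=60/157, sR=60/149, mL=-13650/23393, mR=18360/23393
obs B: pose=(5,5,W) → sL=24/41, sR=24/37, mL=-1380/1517, mR=1872/1517
sensor matrix S = [[60/157, 60/149], [24/41, 24/37]]; det S = 432000/35487181
solve [mL_A; mL_B] = S·[w00; w01] and [mR_A; mR_B] = S·[w10; w11]:
  w00 = -1, w01 = -1/2, w10 = 1, w11 = 1

-1 -1/2 1 1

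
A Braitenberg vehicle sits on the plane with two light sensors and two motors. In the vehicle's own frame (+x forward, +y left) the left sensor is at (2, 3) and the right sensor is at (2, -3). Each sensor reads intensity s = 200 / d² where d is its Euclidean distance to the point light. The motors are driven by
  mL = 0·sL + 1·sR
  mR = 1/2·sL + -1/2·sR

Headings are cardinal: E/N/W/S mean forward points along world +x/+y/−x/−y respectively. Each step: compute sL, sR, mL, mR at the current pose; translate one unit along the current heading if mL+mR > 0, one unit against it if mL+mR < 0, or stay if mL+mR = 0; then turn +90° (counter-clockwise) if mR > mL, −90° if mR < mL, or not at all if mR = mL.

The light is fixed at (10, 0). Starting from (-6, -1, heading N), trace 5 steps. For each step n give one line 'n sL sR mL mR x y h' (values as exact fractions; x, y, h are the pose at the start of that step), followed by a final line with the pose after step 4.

n=0: pose=(-6,-1,N); sL=100/181, sR=20/17; mL=20/17, mR=-960/3077; mL+mR=2660/3077 → advance +1; mR−mL=-4580/3077 → turn -1·90°
n=1: pose=(-6,0,E); sL=40/41, sR=40/41; mL=40/41, mR=0; mL+mR=40/41 → advance +1; mR−mL=-40/41 → turn -1·90°
n=2: pose=(-5,0,S); sL=50/37, sR=25/41; mL=25/41, mR=1125/3034; mL+mR=2975/3034 → advance +1; mR−mL=-725/3034 → turn -1·90°
n=3: pose=(-5,-1,W); sL=40/61, sR=200/293; mL=200/293, mR=-240/17873; mL+mR=11960/17873 → advance +1; mR−mL=-12440/17873 → turn -1·90°
n=4: pose=(-6,-1,N); sL=100/181, sR=20/17; mL=20/17, mR=-960/3077; mL+mR=2660/3077 → advance +1; mR−mL=-4580/3077 → turn -1·90°

0 100/181 20/17 20/17 -960/3077 -6 -1 N
1 40/41 40/41 40/41 0 -6 0 E
2 50/37 25/41 25/41 1125/3034 -5 0 S
3 40/61 200/293 200/293 -240/17873 -5 -1 W
4 100/181 20/17 20/17 -960/3077 -6 -1 N
final -6 0 E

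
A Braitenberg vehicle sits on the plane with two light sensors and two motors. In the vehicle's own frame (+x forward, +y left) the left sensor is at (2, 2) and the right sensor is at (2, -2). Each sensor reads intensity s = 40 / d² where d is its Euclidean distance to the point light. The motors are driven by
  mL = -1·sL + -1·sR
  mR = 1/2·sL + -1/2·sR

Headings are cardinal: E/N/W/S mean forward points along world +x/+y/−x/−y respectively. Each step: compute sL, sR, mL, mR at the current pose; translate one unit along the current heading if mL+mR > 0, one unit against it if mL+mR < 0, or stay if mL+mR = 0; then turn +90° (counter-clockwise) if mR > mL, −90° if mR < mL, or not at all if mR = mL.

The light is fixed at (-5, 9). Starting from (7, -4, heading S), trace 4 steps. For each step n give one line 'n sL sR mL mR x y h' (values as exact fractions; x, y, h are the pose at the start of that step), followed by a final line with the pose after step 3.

0 40/421 8/65 -5968/27365 -384/27365 7 -4 S
1 5/37 5/49 -430/1813 30/1813 7 -3 E
2 40/181 40/269 -18000/48689 1760/48689 6 -3 N
3 20/153 20/101 -5080/15453 -520/15453 6 -4 W
final 7 -4 S

n=0: pose=(7,-4,S); sL=40/421, sR=8/65; mL=-5968/27365, mR=-384/27365; mL+mR=-6352/27365 → advance -1; mR−mL=5584/27365 → turn +1·90°
n=1: pose=(7,-3,E); sL=5/37, sR=5/49; mL=-430/1813, mR=30/1813; mL+mR=-400/1813 → advance -1; mR−mL=460/1813 → turn +1·90°
n=2: pose=(6,-3,N); sL=40/181, sR=40/269; mL=-18000/48689, mR=1760/48689; mL+mR=-16240/48689 → advance -1; mR−mL=19760/48689 → turn +1·90°
n=3: pose=(6,-4,W); sL=20/153, sR=20/101; mL=-5080/15453, mR=-520/15453; mL+mR=-5600/15453 → advance -1; mR−mL=1520/5151 → turn +1·90°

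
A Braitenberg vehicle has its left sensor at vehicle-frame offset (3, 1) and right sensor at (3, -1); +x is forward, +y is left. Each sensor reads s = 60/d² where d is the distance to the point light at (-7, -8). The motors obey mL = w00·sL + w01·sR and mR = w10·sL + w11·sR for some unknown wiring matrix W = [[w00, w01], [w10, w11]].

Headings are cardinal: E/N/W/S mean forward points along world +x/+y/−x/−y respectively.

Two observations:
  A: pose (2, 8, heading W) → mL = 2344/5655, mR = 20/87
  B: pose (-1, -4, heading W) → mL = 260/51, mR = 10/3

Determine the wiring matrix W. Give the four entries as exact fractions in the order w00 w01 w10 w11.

obs A: pose=(2,8,W) → sL=20/87, sR=12/65, mL=2344/5655, mR=20/87
obs B: pose=(-1,-4,W) → sL=10/3, sR=30/17, mL=260/51, mR=10/3
sensor matrix S = [[20/87, 12/65], [10/3, 30/17]]; det S = -1344/6409
solve [mL_A; mL_B] = S·[w00; w01] and [mR_A; mR_B] = S·[w10; w11]:
  w00 = 1, w01 = 1, w10 = 1, w11 = 0

1 1 1 0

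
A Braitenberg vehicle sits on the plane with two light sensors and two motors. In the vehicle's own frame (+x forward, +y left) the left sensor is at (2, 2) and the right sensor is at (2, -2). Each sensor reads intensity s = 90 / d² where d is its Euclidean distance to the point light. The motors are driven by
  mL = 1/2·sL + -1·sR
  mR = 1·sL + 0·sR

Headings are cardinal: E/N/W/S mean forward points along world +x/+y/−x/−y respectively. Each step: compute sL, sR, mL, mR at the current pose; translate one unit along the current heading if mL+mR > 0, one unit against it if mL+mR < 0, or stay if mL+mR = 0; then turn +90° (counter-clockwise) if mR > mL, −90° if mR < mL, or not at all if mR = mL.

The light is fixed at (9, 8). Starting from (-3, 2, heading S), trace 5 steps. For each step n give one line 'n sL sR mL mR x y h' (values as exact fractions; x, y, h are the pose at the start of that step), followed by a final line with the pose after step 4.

n=0: pose=(-3,2,S); sL=45/82, sR=9/26; mL=-153/2132, mR=45/82; mL+mR=1017/2132 → advance +1; mR−mL=1323/2132 → turn +1·90°
n=1: pose=(-3,1,E); sL=18/25, sR=90/181; mL=-621/4525, mR=18/25; mL+mR=2637/4525 → advance +1; mR−mL=3879/4525 → turn +1·90°
n=2: pose=(-2,1,N); sL=45/97, sR=45/53; mL=-6345/10282, mR=45/97; mL+mR=-1575/10282 → advance -1; mR−mL=11115/10282 → turn +1·90°
n=3: pose=(-2,0,W); sL=90/269, sR=18/41; mL=-2997/11029, mR=90/269; mL+mR=693/11029 → advance +1; mR−mL=6687/11029 → turn +1·90°
n=4: pose=(-3,0,S); sL=9/20, sR=45/148; mL=-117/1480, mR=9/20; mL+mR=549/1480 → advance +1; mR−mL=783/1480 → turn +1·90°

0 45/82 9/26 -153/2132 45/82 -3 2 S
1 18/25 90/181 -621/4525 18/25 -3 1 E
2 45/97 45/53 -6345/10282 45/97 -2 1 N
3 90/269 18/41 -2997/11029 90/269 -2 0 W
4 9/20 45/148 -117/1480 9/20 -3 0 S
final -3 -1 E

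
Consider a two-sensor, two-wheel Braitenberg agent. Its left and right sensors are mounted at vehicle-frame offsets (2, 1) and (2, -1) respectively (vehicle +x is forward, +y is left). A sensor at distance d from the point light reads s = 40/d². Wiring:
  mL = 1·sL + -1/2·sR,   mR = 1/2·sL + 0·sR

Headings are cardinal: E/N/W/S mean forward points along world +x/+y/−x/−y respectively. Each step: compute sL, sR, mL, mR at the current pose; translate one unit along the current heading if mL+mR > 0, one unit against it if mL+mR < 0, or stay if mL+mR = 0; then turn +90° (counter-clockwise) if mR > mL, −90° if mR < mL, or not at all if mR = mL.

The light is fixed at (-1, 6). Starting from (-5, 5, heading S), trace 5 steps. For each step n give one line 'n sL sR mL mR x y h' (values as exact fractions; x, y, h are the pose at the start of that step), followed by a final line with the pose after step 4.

0 20/9 20/17 250/153 10/9 -5 5 S
1 8/9 40/37 116/333 4/9 -5 4 W
2 5/4 10/13 45/52 5/8 -6 4 S
3 8/13 40/53 164/689 4/13 -6 3 W
4 4/5 20/37 98/185 2/5 -7 3 S
final -7 2 W

n=0: pose=(-5,5,S); sL=20/9, sR=20/17; mL=250/153, mR=10/9; mL+mR=140/51 → advance +1; mR−mL=-80/153 → turn -1·90°
n=1: pose=(-5,4,W); sL=8/9, sR=40/37; mL=116/333, mR=4/9; mL+mR=88/111 → advance +1; mR−mL=32/333 → turn +1·90°
n=2: pose=(-6,4,S); sL=5/4, sR=10/13; mL=45/52, mR=5/8; mL+mR=155/104 → advance +1; mR−mL=-25/104 → turn -1·90°
n=3: pose=(-6,3,W); sL=8/13, sR=40/53; mL=164/689, mR=4/13; mL+mR=376/689 → advance +1; mR−mL=48/689 → turn +1·90°
n=4: pose=(-7,3,S); sL=4/5, sR=20/37; mL=98/185, mR=2/5; mL+mR=172/185 → advance +1; mR−mL=-24/185 → turn -1·90°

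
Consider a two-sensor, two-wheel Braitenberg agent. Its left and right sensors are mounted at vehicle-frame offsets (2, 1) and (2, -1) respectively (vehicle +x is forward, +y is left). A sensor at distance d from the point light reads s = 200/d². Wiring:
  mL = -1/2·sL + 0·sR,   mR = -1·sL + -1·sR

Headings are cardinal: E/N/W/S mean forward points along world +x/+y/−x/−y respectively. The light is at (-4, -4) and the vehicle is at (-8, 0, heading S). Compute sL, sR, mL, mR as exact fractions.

left sensor world pos  = (-7, -2); dL² = 13
right sensor world pos = (-9, -2); dR² = 29
sL = 200/13 = 200/13
sR = 200/29 = 200/29
mL = -1/2·sL + 0·sR = -100/13
mR = -1·sL + -1·sR = -8400/377

200/13 200/29 -100/13 -8400/377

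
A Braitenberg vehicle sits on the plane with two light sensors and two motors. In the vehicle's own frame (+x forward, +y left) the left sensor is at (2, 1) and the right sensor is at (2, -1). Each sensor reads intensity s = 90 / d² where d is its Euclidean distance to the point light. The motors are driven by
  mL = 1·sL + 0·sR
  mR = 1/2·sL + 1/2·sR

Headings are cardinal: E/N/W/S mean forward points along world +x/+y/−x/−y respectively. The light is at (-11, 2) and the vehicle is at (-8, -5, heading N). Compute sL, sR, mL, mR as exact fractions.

90/29 90/41 90/29 3150/1189

left sensor world pos  = (-9, -3); dL² = 29
right sensor world pos = (-7, -3); dR² = 41
sL = 90/29 = 90/29
sR = 90/41 = 90/41
mL = 1·sL + 0·sR = 90/29
mR = 1/2·sL + 1/2·sR = 3150/1189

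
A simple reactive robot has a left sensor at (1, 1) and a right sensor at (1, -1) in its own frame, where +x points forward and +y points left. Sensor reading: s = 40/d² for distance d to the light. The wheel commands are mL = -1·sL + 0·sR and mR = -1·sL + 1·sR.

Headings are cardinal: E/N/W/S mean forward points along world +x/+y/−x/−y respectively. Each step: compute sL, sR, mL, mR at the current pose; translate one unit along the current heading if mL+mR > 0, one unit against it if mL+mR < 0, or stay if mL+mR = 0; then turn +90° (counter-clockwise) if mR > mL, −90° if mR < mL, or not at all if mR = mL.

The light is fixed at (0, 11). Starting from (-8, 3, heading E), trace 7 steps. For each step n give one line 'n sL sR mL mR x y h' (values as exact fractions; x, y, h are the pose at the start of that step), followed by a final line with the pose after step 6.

0 20/49 4/13 -20/49 -64/637 -8 3 E
1 40/149 40/113 -40/149 1440/16837 -9 3 N
2 1/5 10/41 -1/5 9/205 -9 2 W
3 40/149 40/181 -40/149 -1280/26969 -8 2 S
4 20/49 4/13 -20/49 -64/637 -8 3 E
5 40/149 40/113 -40/149 1440/16837 -9 3 N
6 1/5 10/41 -1/5 9/205 -9 2 W
final -8 2 S

n=0: pose=(-8,3,E); sL=20/49, sR=4/13; mL=-20/49, mR=-64/637; mL+mR=-324/637 → advance -1; mR−mL=4/13 → turn +1·90°
n=1: pose=(-9,3,N); sL=40/149, sR=40/113; mL=-40/149, mR=1440/16837; mL+mR=-3080/16837 → advance -1; mR−mL=40/113 → turn +1·90°
n=2: pose=(-9,2,W); sL=1/5, sR=10/41; mL=-1/5, mR=9/205; mL+mR=-32/205 → advance -1; mR−mL=10/41 → turn +1·90°
n=3: pose=(-8,2,S); sL=40/149, sR=40/181; mL=-40/149, mR=-1280/26969; mL+mR=-8520/26969 → advance -1; mR−mL=40/181 → turn +1·90°
n=4: pose=(-8,3,E); sL=20/49, sR=4/13; mL=-20/49, mR=-64/637; mL+mR=-324/637 → advance -1; mR−mL=4/13 → turn +1·90°
n=5: pose=(-9,3,N); sL=40/149, sR=40/113; mL=-40/149, mR=1440/16837; mL+mR=-3080/16837 → advance -1; mR−mL=40/113 → turn +1·90°
n=6: pose=(-9,2,W); sL=1/5, sR=10/41; mL=-1/5, mR=9/205; mL+mR=-32/205 → advance -1; mR−mL=10/41 → turn +1·90°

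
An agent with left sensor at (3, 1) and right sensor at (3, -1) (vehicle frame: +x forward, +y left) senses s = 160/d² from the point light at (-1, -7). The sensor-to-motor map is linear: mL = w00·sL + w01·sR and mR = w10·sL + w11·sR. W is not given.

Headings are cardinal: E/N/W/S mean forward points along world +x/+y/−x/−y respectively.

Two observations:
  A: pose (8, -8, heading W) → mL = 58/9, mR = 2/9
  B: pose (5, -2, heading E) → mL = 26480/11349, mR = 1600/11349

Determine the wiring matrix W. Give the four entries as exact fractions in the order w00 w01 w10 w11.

obs A: pose=(8,-8,W) → sL=4, sR=40/9, mL=58/9, mR=2/9
obs B: pose=(5,-2,E) → sL=160/117, sR=160/97, mL=26480/11349, mR=1600/11349
sensor matrix S = [[4, 40/9], [160/117, 160/97]]; det S = 53120/102141
solve [mL_A; mL_B] = S·[w00; w01] and [mR_A; mR_B] = S·[w10; w11]:
  w00 = 1/2, w01 = 1, w10 = -1/2, w11 = 1/2

1/2 1 -1/2 1/2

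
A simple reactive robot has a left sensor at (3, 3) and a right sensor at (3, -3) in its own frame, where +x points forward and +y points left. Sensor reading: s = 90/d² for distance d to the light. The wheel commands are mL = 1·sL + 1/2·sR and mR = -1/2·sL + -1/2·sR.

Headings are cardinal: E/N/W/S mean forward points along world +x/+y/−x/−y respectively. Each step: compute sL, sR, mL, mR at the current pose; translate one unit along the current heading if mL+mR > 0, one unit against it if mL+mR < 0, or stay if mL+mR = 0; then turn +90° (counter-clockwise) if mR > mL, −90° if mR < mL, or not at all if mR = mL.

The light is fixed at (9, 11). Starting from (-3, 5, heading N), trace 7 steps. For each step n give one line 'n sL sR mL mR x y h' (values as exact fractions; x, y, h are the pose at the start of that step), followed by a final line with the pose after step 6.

n=0: pose=(-3,5,N); sL=5/13, sR=1; mL=23/26, mR=-9/13; mL+mR=5/26 → advance +1; mR−mL=-41/26 → turn -1·90°
n=1: pose=(-3,6,E); sL=18/17, sR=18/29; mL=675/493, mR=-414/493; mL+mR=9/17 → advance +1; mR−mL=-1089/493 → turn -1·90°
n=2: pose=(-2,6,S); sL=45/64, sR=9/26; mL=729/832, mR=-873/1664; mL+mR=45/128 → advance +1; mR−mL=-2331/1664 → turn -1·90°
n=3: pose=(-2,5,W); sL=90/277, sR=18/41; mL=6183/11357, mR=-4338/11357; mL+mR=45/277 → advance +1; mR−mL=-10521/11357 → turn -1·90°
n=4: pose=(-3,5,N); sL=5/13, sR=1; mL=23/26, mR=-9/13; mL+mR=5/26 → advance +1; mR−mL=-41/26 → turn -1·90°
n=5: pose=(-3,6,E); sL=18/17, sR=18/29; mL=675/493, mR=-414/493; mL+mR=9/17 → advance +1; mR−mL=-1089/493 → turn -1·90°
n=6: pose=(-2,6,S); sL=45/64, sR=9/26; mL=729/832, mR=-873/1664; mL+mR=45/128 → advance +1; mR−mL=-2331/1664 → turn -1·90°

0 5/13 1 23/26 -9/13 -3 5 N
1 18/17 18/29 675/493 -414/493 -3 6 E
2 45/64 9/26 729/832 -873/1664 -2 6 S
3 90/277 18/41 6183/11357 -4338/11357 -2 5 W
4 5/13 1 23/26 -9/13 -3 5 N
5 18/17 18/29 675/493 -414/493 -3 6 E
6 45/64 9/26 729/832 -873/1664 -2 6 S
final -2 5 W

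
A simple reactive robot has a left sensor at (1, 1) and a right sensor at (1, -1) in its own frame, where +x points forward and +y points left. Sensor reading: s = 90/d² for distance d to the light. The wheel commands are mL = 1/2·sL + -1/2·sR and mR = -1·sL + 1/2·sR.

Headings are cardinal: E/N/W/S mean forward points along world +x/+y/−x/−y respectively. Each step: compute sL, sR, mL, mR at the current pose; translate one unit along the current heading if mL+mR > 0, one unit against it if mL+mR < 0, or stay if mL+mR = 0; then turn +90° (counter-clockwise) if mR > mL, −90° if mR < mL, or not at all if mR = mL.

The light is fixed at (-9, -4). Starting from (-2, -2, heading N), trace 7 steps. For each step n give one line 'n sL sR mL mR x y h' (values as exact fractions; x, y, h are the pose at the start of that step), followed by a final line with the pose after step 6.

n=0: pose=(-2,-2,N); sL=2, sR=90/73; mL=28/73, mR=-101/73; mL+mR=-1 → advance -1; mR−mL=-129/73 → turn -1·90°
n=1: pose=(-2,-3,E); sL=45/34, sR=45/32; mL=-45/1088, mR=-675/1088; mL+mR=-45/68 → advance -1; mR−mL=-315/544 → turn -1·90°
n=2: pose=(-3,-3,S); sL=90/49, sR=18/5; mL=-216/245, mR=-9/245; mL+mR=-45/49 → advance -1; mR−mL=207/245 → turn +1·90°
n=3: pose=(-3,-2,E); sL=45/29, sR=9/5; mL=-18/145, mR=-189/290; mL+mR=-45/58 → advance -1; mR−mL=-153/290 → turn -1·90°
n=4: pose=(-4,-2,S); sL=90/37, sR=90/17; mL=-900/629, mR=135/629; mL+mR=-45/37 → advance -1; mR−mL=1035/629 → turn +1·90°
n=5: pose=(-4,-1,E); sL=45/26, sR=9/4; mL=-27/104, mR=-63/104; mL+mR=-45/52 → advance -1; mR−mL=-9/26 → turn -1·90°
n=6: pose=(-5,-1,S); sL=90/29, sR=90/13; mL=-720/377, mR=135/377; mL+mR=-45/29 → advance -1; mR−mL=855/377 → turn +1·90°

0 2 90/73 28/73 -101/73 -2 -2 N
1 45/34 45/32 -45/1088 -675/1088 -2 -3 E
2 90/49 18/5 -216/245 -9/245 -3 -3 S
3 45/29 9/5 -18/145 -189/290 -3 -2 E
4 90/37 90/17 -900/629 135/629 -4 -2 S
5 45/26 9/4 -27/104 -63/104 -4 -1 E
6 90/29 90/13 -720/377 135/377 -5 -1 S
final -5 0 E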